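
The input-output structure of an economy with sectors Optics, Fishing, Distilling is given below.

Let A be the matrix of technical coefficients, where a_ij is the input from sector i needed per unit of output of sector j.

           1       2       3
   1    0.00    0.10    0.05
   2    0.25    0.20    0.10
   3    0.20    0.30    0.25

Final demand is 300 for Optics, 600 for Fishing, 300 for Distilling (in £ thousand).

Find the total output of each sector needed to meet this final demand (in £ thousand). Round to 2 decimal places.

x_1 = 446.51, x_2 = 1004.65, x_3 = 920.93

I − A =
  [   1.00    -0.10    -0.05]
  [  -0.25     0.80    -0.10]
  [  -0.20    -0.30     0.75]
Cofactors of I−A, C_ij = (−1)^(i+j)·(minor ij) (rows/columns in the sector order above):
  C_11 = (0.80)(0.75) − (-0.10)(-0.30) = 0.5700
  C_12 = −[(-0.25)(0.75) − (-0.10)(-0.20)] = 0.2075
  C_13 = (-0.25)(-0.30) − (0.80)(-0.20) = 0.2350
  C_21 = −[(-0.10)(0.75) − (-0.05)(-0.30)] = 0.0900
  C_22 = (1.00)(0.75) − (-0.05)(-0.20) = 0.7400
  C_23 = −[(1.00)(-0.30) − (-0.10)(-0.20)] = 0.3200
  C_31 = (-0.10)(-0.10) − (-0.05)(0.80) = 0.0500
  C_32 = −[(1.00)(-0.10) − (-0.05)(-0.25)] = 0.1125
  C_33 = (1.00)(0.80) − (-0.10)(-0.25) = 0.7750
det(I−A) = Σ_j (I−A)_1j·C_1j = (1.00)(0.5700) + (-0.10)(0.2075) + (-0.05)(0.2350) = 0.5375
adj(I−A) = Cᵀ =
  [ 0.5700   0.0900   0.0500]
  [ 0.2075   0.7400   0.1125]
  [ 0.2350   0.3200   0.7750]
(I − A)⁻¹ = adj(I−A) / det(I−A) ≈
  [   1.0605     0.1674     0.0930]
  [   0.3860     1.3767     0.2093]
  [   0.4372     0.5953     1.4419]
x = (I − A)⁻¹ d = adj(I−A)·d / det(I−A), with det(I−A) = 0.5375:
  x_1 = (0.5700·300 + 0.0900·600 + 0.0500·300) / 0.5375 = 240.00 / 0.5375 ≈ 446.51
  x_2 = (0.2075·300 + 0.7400·600 + 0.1125·300) / 0.5375 = 540.00 / 0.5375 ≈ 1004.65
  x_3 = (0.2350·300 + 0.3200·600 + 0.7750·300) / 0.5375 = 495.00 / 0.5375 ≈ 920.93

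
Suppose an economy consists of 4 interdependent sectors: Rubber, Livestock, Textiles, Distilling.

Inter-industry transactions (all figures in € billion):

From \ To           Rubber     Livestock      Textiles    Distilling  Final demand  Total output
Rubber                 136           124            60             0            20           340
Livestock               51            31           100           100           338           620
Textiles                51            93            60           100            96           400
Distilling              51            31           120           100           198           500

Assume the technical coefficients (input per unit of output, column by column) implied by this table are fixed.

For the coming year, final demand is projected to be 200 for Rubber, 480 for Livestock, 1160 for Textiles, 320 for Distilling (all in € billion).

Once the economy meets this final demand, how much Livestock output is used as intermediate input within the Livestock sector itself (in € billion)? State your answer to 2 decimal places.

z_22 = 84.71

Technical coefficients a_ij = z_ij / X_j:
  a_11 = 136/340 = 0.40, a_21 = 51/340 = 0.15, a_31 = 51/340 = 0.15, a_41 = 51/340 = 0.15
  a_12 = 124/620 = 0.20, a_22 = 31/620 = 0.05, a_32 = 93/620 = 0.15, a_42 = 31/620 = 0.05
  a_13 = 60/400 = 0.15, a_23 = 100/400 = 0.25, a_33 = 60/400 = 0.15, a_43 = 120/400 = 0.30
  a_14 = 0/500 = 0.00, a_24 = 100/500 = 0.20, a_34 = 100/500 = 0.20, a_44 = 100/500 = 0.20
I − A =
  [   0.60    -0.20    -0.15     0.00]
  [  -0.15     0.95    -0.25    -0.20]
  [  -0.15    -0.15     0.85    -0.20]
  [  -0.15    -0.05    -0.30     0.80]
Compute the cofactors C_ij = (−1)^(i+j)·(3×3 minor ij) of I−A; the adjugate is their transpose:
adj(I−A) = Cᵀ =
  [ 0.53900   0.14350   0.16450   0.07700]
  [ 0.16500   0.34950   0.17850   0.13200]
  [ 0.16500   0.10800   0.42000   0.13200]
  [ 0.17325   0.08925   0.19950   0.40425]
det(I−A) = Σ_j (I−A)_1j·C_1j = (0.60)(0.53900) + (-0.20)(0.16500) + (-0.15)(0.16500) + (0.00)(0.17325) = 0.26565
(I − A)⁻¹ = adj(I−A) / det(I−A) ≈
  [   2.0290     0.5402     0.6192     0.2899]
  [   0.6211     1.3156     0.6719     0.4969]
  [   0.6211     0.4065     1.5810     0.4969]
  [   0.6522     0.3360     0.7510     1.5217]
First solve x = (I − A)⁻¹ d = adj(I−A)·d / det(I−A); in particular x_2 = (0.16500·200 + 0.34950·480 + 0.17850·1160 + 0.13200·320) / 0.26565 = 450.06 / 0.26565 ≈ 1694.1841.
Intermediate flow from 2 to 2: z_22 = a_22 · x_2 = 0.05 × 450.06 / 0.26565 = 22.503 / 0.26565 ≈ 84.71.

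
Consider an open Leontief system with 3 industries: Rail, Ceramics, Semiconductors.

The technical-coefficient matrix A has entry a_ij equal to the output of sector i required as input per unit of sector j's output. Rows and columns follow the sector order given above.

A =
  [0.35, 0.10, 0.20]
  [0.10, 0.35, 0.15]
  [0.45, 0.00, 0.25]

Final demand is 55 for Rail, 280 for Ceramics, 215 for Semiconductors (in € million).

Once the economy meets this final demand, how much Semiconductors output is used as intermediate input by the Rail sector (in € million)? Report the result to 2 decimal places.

I − A =
  [   0.65    -0.10    -0.20]
  [  -0.10     0.65    -0.15]
  [  -0.45     0.00     0.75]
Cofactors of I−A, C_ij = (−1)^(i+j)·(minor ij) (rows/columns in the sector order above):
  C_11 = (0.65)(0.75) − (-0.15)(0.00) = 0.4875
  C_12 = −[(-0.10)(0.75) − (-0.15)(-0.45)] = 0.1425
  C_13 = (-0.10)(0.00) − (0.65)(-0.45) = 0.2925
  C_21 = −[(-0.10)(0.75) − (-0.20)(0.00)] = 0.0750
  C_22 = (0.65)(0.75) − (-0.20)(-0.45) = 0.3975
  C_23 = −[(0.65)(0.00) − (-0.10)(-0.45)] = 0.0450
  C_31 = (-0.10)(-0.15) − (-0.20)(0.65) = 0.1450
  C_32 = −[(0.65)(-0.15) − (-0.20)(-0.10)] = 0.1175
  C_33 = (0.65)(0.65) − (-0.10)(-0.10) = 0.4125
det(I−A) = Σ_j (I−A)_1j·C_1j = (0.65)(0.4875) + (-0.10)(0.1425) + (-0.20)(0.2925) = 0.244125
adj(I−A) = Cᵀ =
  [ 0.4875   0.0750   0.1450]
  [ 0.1425   0.3975   0.1175]
  [ 0.2925   0.0450   0.4125]
(I − A)⁻¹ = adj(I−A) / det(I−A) ≈
  [   1.9969     0.3072     0.5940]
  [   0.5837     1.6283     0.4813]
  [   1.1982     0.1843     1.6897]
First solve x = (I − A)⁻¹ d = adj(I−A)·d / det(I−A); in particular x_R = (0.4875·55 + 0.0750·280 + 0.1450·215) / 0.244125 = 78.9875 / 0.244125 ≈ 323.5535.
Intermediate flow from S to R: z_SR = a_SR · x_R = 0.45 × 78.9875 / 0.244125 = 35.544375 / 0.244125 ≈ 145.60.

z_SR = 145.60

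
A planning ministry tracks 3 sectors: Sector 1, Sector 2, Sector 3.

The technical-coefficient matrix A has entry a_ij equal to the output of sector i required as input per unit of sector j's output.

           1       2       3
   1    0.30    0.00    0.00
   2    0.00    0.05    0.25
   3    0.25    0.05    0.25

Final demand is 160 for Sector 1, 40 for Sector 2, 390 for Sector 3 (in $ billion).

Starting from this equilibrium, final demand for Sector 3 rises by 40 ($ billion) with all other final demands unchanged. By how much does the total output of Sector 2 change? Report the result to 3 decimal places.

I − A =
  [   0.70     0.00     0.00]
  [   0.00     0.95    -0.25]
  [  -0.25    -0.05     0.75]
Cofactors of I−A, C_ij = (−1)^(i+j)·(minor ij) (rows/columns in the sector order above):
  C_11 = (0.95)(0.75) − (-0.25)(-0.05) = 0.7000
  C_12 = −[(0.00)(0.75) − (-0.25)(-0.25)] = 0.0625
  C_13 = (0.00)(-0.05) − (0.95)(-0.25) = 0.2375
  C_21 = −[(0.00)(0.75) − (0.00)(-0.05)] = 0.0000
  C_22 = (0.70)(0.75) − (0.00)(-0.25) = 0.5250
  C_23 = −[(0.70)(-0.05) − (0.00)(-0.25)] = 0.0350
  C_31 = (0.00)(-0.25) − (0.00)(0.95) = 0.0000
  C_32 = −[(0.70)(-0.25) − (0.00)(0.00)] = 0.1750
  C_33 = (0.70)(0.95) − (0.00)(0.00) = 0.6650
det(I−A) = Σ_j (I−A)_1j·C_1j = (0.70)(0.7000) + (0.00)(0.0625) + (0.00)(0.2375) = 0.4900
adj(I−A) = Cᵀ =
  [ 0.7000   0.0000   0.0000]
  [ 0.0625   0.5250   0.1750]
  [ 0.2375   0.0350   0.6650]
(I − A)⁻¹ = adj(I−A) / det(I−A) ≈
  [   1.4286     0.0000     0.0000]
  [   0.1276     1.0714     0.3571]
  [   0.4847     0.0714     1.3571]
Δx = (I − A)⁻¹ Δd with Δd having +40 in the Sector 3 component and 0 elsewhere.
So Δx_2 = L_23 · (+40), where L_23 = adj(I−A)_23 / det(I−A) = 0.1750 / 0.4900.
Δx_2 = 0.1750 × (+40) / 0.4900 = 7.00 / 0.4900 ≈ 14.286.

Δx_2 = 14.286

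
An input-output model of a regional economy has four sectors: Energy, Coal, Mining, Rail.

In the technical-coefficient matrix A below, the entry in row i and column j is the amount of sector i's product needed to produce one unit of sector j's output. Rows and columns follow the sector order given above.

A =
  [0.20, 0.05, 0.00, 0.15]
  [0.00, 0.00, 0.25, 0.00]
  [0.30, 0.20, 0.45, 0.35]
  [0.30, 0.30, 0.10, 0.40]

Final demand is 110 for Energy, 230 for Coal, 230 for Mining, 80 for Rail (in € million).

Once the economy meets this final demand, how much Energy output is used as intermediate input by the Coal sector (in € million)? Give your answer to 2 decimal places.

z_EC = 27.66

I − A =
  [   0.80    -0.05     0.00    -0.15]
  [   0.00     1.00    -0.25     0.00]
  [  -0.30    -0.20     0.55    -0.35]
  [  -0.30    -0.30    -0.10     0.60]
Compute the cofactors C_ij = (−1)^(i+j)·(3×3 minor ij) of I−A; the adjugate is their transpose:
adj(I−A) = Cᵀ =
  [ 0.238750   0.042500   0.033750   0.079375]
  [ 0.071250   0.206750   0.108750   0.081250]
  [ 0.285000   0.198750   0.435000   0.325000]
  [ 0.202500   0.157750   0.143750   0.396250]
det(I−A) = Σ_j (I−A)_1j·C_1j = (0.80)(0.238750) + (-0.05)(0.071250) + (0.00)(0.285000) + (-0.15)(0.202500) = 0.1570625
(I − A)⁻¹ = adj(I−A) / det(I−A) ≈
  [   1.5201     0.2706     0.2149     0.5054]
  [   0.4536     1.3164     0.6924     0.5173]
  [   1.8146     1.2654     2.7696     2.0692]
  [   1.2893     1.0044     0.9152     2.5229]
First solve x = (I − A)⁻¹ d = adj(I−A)·d / det(I−A); in particular x_C = (0.071250·110 + 0.206750·230 + 0.108750·230 + 0.081250·80) / 0.1570625 = 86.9025 / 0.1570625 ≈ 553.2988.
Intermediate flow from E to C: z_EC = a_EC · x_C = 0.05 × 86.9025 / 0.1570625 = 4.345125 / 0.1570625 ≈ 27.66.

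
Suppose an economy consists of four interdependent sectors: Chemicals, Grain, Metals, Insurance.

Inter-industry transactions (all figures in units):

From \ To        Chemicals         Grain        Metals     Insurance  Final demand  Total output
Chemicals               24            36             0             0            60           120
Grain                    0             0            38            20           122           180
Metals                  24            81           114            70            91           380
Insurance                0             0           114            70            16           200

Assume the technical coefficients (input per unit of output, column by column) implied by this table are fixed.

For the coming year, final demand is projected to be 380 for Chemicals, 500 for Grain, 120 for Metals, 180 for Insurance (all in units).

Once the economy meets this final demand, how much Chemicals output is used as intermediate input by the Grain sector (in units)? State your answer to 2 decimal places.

Technical coefficients a_ij = z_ij / X_j:
  a_11 = 24/120 = 0.20, a_21 = 0/120 = 0.00, a_31 = 24/120 = 0.20, a_41 = 0/120 = 0.00
  a_12 = 36/180 = 0.20, a_22 = 0/180 = 0.00, a_32 = 81/180 = 0.45, a_42 = 0/180 = 0.00
  a_13 = 0/380 = 0.00, a_23 = 38/380 = 0.10, a_33 = 114/380 = 0.30, a_43 = 114/380 = 0.30
  a_14 = 0/200 = 0.00, a_24 = 20/200 = 0.10, a_34 = 70/200 = 0.35, a_44 = 70/200 = 0.35
I − A =
  [   0.80    -0.20     0.00     0.00]
  [   0.00     1.00    -0.10    -0.10]
  [  -0.20    -0.45     0.70    -0.35]
  [   0.00     0.00    -0.30     0.65]
Compute the cofactors C_ij = (−1)^(i+j)·(3×3 minor ij) of I−A; the adjugate is their transpose:
adj(I−A) = Cᵀ =
  [ 0.30725   0.07000   0.01900   0.02100]
  [ 0.01900   0.28000   0.07600   0.08400]
  [ 0.13000   0.26000   0.52000   0.32000]
  [ 0.06000   0.12000   0.24000   0.52000]
det(I−A) = Σ_j (I−A)_1j·C_1j = (0.80)(0.30725) + (-0.20)(0.01900) + (0.00)(0.13000) + (0.00)(0.06000) = 0.2420
(I − A)⁻¹ = adj(I−A) / det(I−A) ≈
  [   1.2696     0.2893     0.0785     0.0868]
  [   0.0785     1.1570     0.3140     0.3471]
  [   0.5372     1.0744     2.1488     1.3223]
  [   0.2479     0.4959     0.9917     2.1488]
First solve x = (I − A)⁻¹ d = adj(I−A)·d / det(I−A); in particular x_2 = (0.01900·380 + 0.28000·500 + 0.07600·120 + 0.08400·180) / 0.2420 = 171.46 / 0.2420 ≈ 708.5124.
Intermediate flow from 1 to 2: z_12 = a_12 · x_2 = 0.20 × 171.46 / 0.2420 = 34.292 / 0.2420 ≈ 141.70.

z_12 = 141.70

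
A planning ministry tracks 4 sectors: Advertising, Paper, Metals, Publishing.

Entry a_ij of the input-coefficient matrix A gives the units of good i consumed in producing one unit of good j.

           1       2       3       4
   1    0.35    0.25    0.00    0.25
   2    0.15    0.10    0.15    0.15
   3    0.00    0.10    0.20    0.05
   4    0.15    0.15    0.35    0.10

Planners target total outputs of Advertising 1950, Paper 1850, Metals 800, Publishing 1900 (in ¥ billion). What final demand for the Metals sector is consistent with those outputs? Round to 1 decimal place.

I − A =
  [   0.65    -0.25     0.00    -0.25]
  [  -0.15     0.90    -0.15    -0.15]
  [   0.00    -0.10     0.80    -0.05]
  [  -0.15    -0.15    -0.35     0.90]
d = (I − A) x:
  d_1 = (+0.65)·1950 + (-0.25)·1850 + (+0.00)·800 + (-0.25)·1900 = 330.0
  d_2 = (-0.15)·1950 + (+0.90)·1850 + (-0.15)·800 + (-0.15)·1900 = 967.5
  d_3 = (+0.00)·1950 + (-0.10)·1850 + (+0.80)·800 + (-0.05)·1900 = 360.0
  d_4 = (-0.15)·1950 + (-0.15)·1850 + (-0.35)·800 + (+0.90)·1900 = 860.0

d_3 = 360.0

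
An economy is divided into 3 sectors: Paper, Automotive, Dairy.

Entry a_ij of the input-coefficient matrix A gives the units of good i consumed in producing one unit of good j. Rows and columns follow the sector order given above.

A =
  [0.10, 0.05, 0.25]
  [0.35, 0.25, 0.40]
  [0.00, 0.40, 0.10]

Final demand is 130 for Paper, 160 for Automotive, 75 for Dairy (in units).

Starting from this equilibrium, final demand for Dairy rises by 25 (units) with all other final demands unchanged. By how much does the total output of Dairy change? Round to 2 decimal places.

Δx_D = 39.82

I − A =
  [   0.90    -0.05    -0.25]
  [  -0.35     0.75    -0.40]
  [   0.00    -0.40     0.90]
Cofactors of I−A, C_ij = (−1)^(i+j)·(minor ij) (rows/columns in the sector order above):
  C_11 = (0.75)(0.90) − (-0.40)(-0.40) = 0.5150
  C_12 = −[(-0.35)(0.90) − (-0.40)(0.00)] = 0.3150
  C_13 = (-0.35)(-0.40) − (0.75)(0.00) = 0.1400
  C_21 = −[(-0.05)(0.90) − (-0.25)(-0.40)] = 0.1450
  C_22 = (0.90)(0.90) − (-0.25)(0.00) = 0.8100
  C_23 = −[(0.90)(-0.40) − (-0.05)(0.00)] = 0.3600
  C_31 = (-0.05)(-0.40) − (-0.25)(0.75) = 0.2075
  C_32 = −[(0.90)(-0.40) − (-0.25)(-0.35)] = 0.4475
  C_33 = (0.90)(0.75) − (-0.05)(-0.35) = 0.6575
det(I−A) = Σ_j (I−A)_1j·C_1j = (0.90)(0.5150) + (-0.05)(0.3150) + (-0.25)(0.1400) = 0.41275
adj(I−A) = Cᵀ =
  [ 0.5150   0.1450   0.2075]
  [ 0.3150   0.8100   0.4475]
  [ 0.1400   0.3600   0.6575]
(I − A)⁻¹ = adj(I−A) / det(I−A) ≈
  [   1.2477     0.3513     0.5027]
  [   0.7632     1.9624     1.0842]
  [   0.3392     0.8722     1.5930]
Δx = (I − A)⁻¹ Δd with Δd having +25 in the Dairy component and 0 elsewhere.
So Δx_D = L_DD · (+25), where L_DD = adj(I−A)_DD / det(I−A) = 0.6575 / 0.41275.
Δx_D = 0.6575 × (+25) / 0.41275 = 16.4375 / 0.41275 ≈ 39.82.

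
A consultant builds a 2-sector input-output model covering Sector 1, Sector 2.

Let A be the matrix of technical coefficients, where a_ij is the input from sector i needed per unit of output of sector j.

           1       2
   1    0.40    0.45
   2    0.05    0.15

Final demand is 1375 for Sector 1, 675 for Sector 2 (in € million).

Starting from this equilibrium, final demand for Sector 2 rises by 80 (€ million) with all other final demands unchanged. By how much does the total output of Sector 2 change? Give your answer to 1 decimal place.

Δx_2 = 98.5

I − A =
  [   0.60    -0.45]
  [  -0.05     0.85]
det(I−A) = (0.60)(0.85) − (-0.45)(-0.05) = 0.4875
adj(I−A) = [[0.85, 0.45], [0.05, 0.60]]
(I − A)⁻¹ = adj(I−A) / det(I−A) ≈
  [   1.7436     0.9231]
  [   0.1026     1.2308]
Δx = (I − A)⁻¹ Δd with Δd having +80 in the Sector 2 component and 0 elsewhere.
So Δx_2 = L_22 · (+80), where L_22 = adj(I−A)_22 / det(I−A) = 0.60 / 0.4875.
Δx_2 = 0.60 × (+80) / 0.4875 = 48.00 / 0.4875 ≈ 98.5.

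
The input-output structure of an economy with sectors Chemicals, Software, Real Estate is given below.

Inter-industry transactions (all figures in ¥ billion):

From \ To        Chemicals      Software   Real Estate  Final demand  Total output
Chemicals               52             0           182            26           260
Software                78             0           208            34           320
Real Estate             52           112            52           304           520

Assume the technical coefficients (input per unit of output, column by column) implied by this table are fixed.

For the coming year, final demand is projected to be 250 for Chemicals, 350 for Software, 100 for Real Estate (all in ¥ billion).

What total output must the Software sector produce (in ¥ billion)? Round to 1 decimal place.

Technical coefficients a_ij = z_ij / X_j:
  a_CC = 52/260 = 0.20, a_SC = 78/260 = 0.30, a_RC = 52/260 = 0.20
  a_CS = 0/320 = 0.00, a_SS = 0/320 = 0.00, a_RS = 112/320 = 0.35
  a_CR = 182/520 = 0.35, a_SR = 208/520 = 0.40, a_RR = 52/520 = 0.10
I − A =
  [   0.80     0.00    -0.35]
  [  -0.30     1.00    -0.40]
  [  -0.20    -0.35     0.90]
Cofactors of I−A, C_ij = (−1)^(i+j)·(minor ij) (rows/columns in the sector order above):
  C_11 = (1.00)(0.90) − (-0.40)(-0.35) = 0.7600
  C_12 = −[(-0.30)(0.90) − (-0.40)(-0.20)] = 0.3500
  C_13 = (-0.30)(-0.35) − (1.00)(-0.20) = 0.3050
  C_21 = −[(0.00)(0.90) − (-0.35)(-0.35)] = 0.1225
  C_22 = (0.80)(0.90) − (-0.35)(-0.20) = 0.6500
  C_23 = −[(0.80)(-0.35) − (0.00)(-0.20)] = 0.2800
  C_31 = (0.00)(-0.40) − (-0.35)(1.00) = 0.3500
  C_32 = −[(0.80)(-0.40) − (-0.35)(-0.30)] = 0.4250
  C_33 = (0.80)(1.00) − (0.00)(-0.30) = 0.8000
det(I−A) = Σ_j (I−A)_1j·C_1j = (0.80)(0.7600) + (0.00)(0.3500) + (-0.35)(0.3050) = 0.50125
adj(I−A) = Cᵀ =
  [ 0.7600   0.1225   0.3500]
  [ 0.3500   0.6500   0.4250]
  [ 0.3050   0.2800   0.8000]
(I − A)⁻¹ = adj(I−A) / det(I−A) ≈
  [   1.5162     0.2444     0.6983]
  [   0.6983     1.2968     0.8479]
  [   0.6085     0.5586     1.5960]
x = (I − A)⁻¹ d = adj(I−A)·d / det(I−A), with det(I−A) = 0.50125:
  x_C = (0.7600·250 + 0.1225·350 + 0.3500·100) / 0.50125 = 267.875 / 0.50125 ≈ 534.4
  x_S = (0.3500·250 + 0.6500·350 + 0.4250·100) / 0.50125 = 357.50 / 0.50125 ≈ 713.2
  x_R = (0.3050·250 + 0.2800·350 + 0.8000·100) / 0.50125 = 254.25 / 0.50125 ≈ 507.2

x_S = 713.2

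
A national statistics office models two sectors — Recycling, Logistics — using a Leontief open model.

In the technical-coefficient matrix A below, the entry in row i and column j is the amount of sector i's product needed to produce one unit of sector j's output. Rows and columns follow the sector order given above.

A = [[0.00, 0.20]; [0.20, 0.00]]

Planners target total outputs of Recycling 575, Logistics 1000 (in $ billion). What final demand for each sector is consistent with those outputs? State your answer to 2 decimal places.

I − A =
  [   1.00    -0.20]
  [  -0.20     1.00]
d = (I − A) x:
  d_1 = (+1.00)·575 + (-0.20)·1000 = 375.00
  d_2 = (-0.20)·575 + (+1.00)·1000 = 885.00

d_1 = 375.00, d_2 = 885.00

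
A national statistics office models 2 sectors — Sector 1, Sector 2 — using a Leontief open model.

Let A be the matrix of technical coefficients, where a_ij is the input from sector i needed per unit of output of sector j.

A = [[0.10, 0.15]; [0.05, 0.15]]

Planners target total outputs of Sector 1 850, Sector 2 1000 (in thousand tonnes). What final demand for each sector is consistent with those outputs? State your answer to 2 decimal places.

I − A =
  [   0.90    -0.15]
  [  -0.05     0.85]
d = (I − A) x:
  d_1 = (+0.90)·850 + (-0.15)·1000 = 615.00
  d_2 = (-0.05)·850 + (+0.85)·1000 = 807.50

d_1 = 615.00, d_2 = 807.50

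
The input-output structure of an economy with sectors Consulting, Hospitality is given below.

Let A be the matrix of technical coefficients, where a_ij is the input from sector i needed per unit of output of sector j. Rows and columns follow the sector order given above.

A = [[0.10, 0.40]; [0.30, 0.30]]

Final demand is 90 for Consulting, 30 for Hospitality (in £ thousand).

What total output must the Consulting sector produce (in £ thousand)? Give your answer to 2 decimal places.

x_1 = 147.06

I − A =
  [   0.90    -0.40]
  [  -0.30     0.70]
det(I−A) = (0.90)(0.70) − (-0.40)(-0.30) = 0.5100
adj(I−A) = [[0.70, 0.40], [0.30, 0.90]]
(I − A)⁻¹ = adj(I−A) / det(I−A) ≈
  [   1.3725     0.7843]
  [   0.5882     1.7647]
x = (I − A)⁻¹ d = adj(I−A)·d / det(I−A), with det(I−A) = 0.5100:
  x_1 = (0.70·90 + 0.40·30) / 0.5100 = 75.00 / 0.5100 ≈ 147.06
  x_2 = (0.30·90 + 0.90·30) / 0.5100 = 54.00 / 0.5100 ≈ 105.88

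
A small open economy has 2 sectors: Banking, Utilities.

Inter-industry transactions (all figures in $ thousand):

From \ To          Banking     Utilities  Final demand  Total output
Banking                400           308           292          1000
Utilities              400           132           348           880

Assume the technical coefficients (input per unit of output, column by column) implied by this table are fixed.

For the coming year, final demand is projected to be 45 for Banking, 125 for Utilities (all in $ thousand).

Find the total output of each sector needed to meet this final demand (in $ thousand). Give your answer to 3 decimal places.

Technical coefficients a_ij = z_ij / X_j:
  a_11 = 400/1000 = 0.40, a_21 = 400/1000 = 0.40
  a_12 = 308/880 = 0.35, a_22 = 132/880 = 0.15
I − A =
  [   0.60    -0.35]
  [  -0.40     0.85]
det(I−A) = (0.60)(0.85) − (-0.35)(-0.40) = 0.3700
adj(I−A) = [[0.85, 0.35], [0.40, 0.60]]
(I − A)⁻¹ = adj(I−A) / det(I−A) ≈
  [   2.2973     0.9459]
  [   1.0811     1.6216]
x = (I − A)⁻¹ d = adj(I−A)·d / det(I−A), with det(I−A) = 0.3700:
  x_1 = (0.85·45 + 0.35·125) / 0.3700 = 82.00 / 0.3700 ≈ 221.622
  x_2 = (0.40·45 + 0.60·125) / 0.3700 = 93.00 / 0.3700 ≈ 251.351

x_1 = 221.622, x_2 = 251.351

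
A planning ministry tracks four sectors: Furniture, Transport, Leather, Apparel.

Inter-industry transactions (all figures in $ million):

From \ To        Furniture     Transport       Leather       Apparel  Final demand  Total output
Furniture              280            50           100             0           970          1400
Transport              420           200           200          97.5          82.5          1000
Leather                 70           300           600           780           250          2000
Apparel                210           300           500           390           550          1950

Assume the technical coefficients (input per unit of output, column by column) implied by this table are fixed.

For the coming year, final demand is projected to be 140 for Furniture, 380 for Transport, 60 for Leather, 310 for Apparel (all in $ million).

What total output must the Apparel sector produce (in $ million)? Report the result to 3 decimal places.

Technical coefficients a_ij = z_ij / X_j:
  a_FF = 280/1400 = 0.20, a_TF = 420/1400 = 0.30, a_LF = 70/1400 = 0.05, a_AF = 210/1400 = 0.15
  a_FT = 50/1000 = 0.05, a_TT = 200/1000 = 0.20, a_LT = 300/1000 = 0.30, a_AT = 300/1000 = 0.30
  a_FL = 100/2000 = 0.05, a_TL = 200/2000 = 0.10, a_LL = 600/2000 = 0.30, a_AL = 500/2000 = 0.25
  a_FA = 0/1950 = 0.00, a_TA = 97.5/1950 = 0.05, a_LA = 780/1950 = 0.40, a_AA = 390/1950 = 0.20
I − A =
  [   0.80    -0.05    -0.05     0.00]
  [  -0.30     0.80    -0.10    -0.05]
  [  -0.05    -0.30     0.70    -0.40]
  [  -0.15    -0.30    -0.25     0.80]
Compute the cofactors C_ij = (−1)^(i+j)·(3×3 minor ij) of I−A; the adjugate is their transpose:
adj(I−A) = Cᵀ =
  [ 0.317750   0.041000   0.035875   0.020500]
  [ 0.153875   0.363000   0.086375   0.065875]
  [ 0.189500   0.293000   0.487625   0.262125]
  [ 0.176500   0.235375   0.191500   0.406750]
det(I−A) = Σ_j (I−A)_1j·C_1j = (0.80)(0.317750) + (-0.05)(0.153875) + (-0.05)(0.189500) + (0.00)(0.176500) = 0.23703125
(I − A)⁻¹ = adj(I−A) / det(I−A) ≈
  [   1.3405     0.1730     0.1514     0.0865]
  [   0.6492     1.5314     0.3644     0.2779]
  [   0.7995     1.2361     2.0572     1.1059]
  [   0.7446     0.9930     0.8079     1.7160]
x = (I − A)⁻¹ d = adj(I−A)·d / det(I−A), with det(I−A) = 0.23703125:
  x_F = (0.317750·140 + 0.041000·380 + 0.035875·60 + 0.020500·310) / 0.23703125 = 68.5725 / 0.23703125 ≈ 289.297
  x_T = (0.153875·140 + 0.363000·380 + 0.086375·60 + 0.065875·310) / 0.23703125 = 185.08625 / 0.23703125 ≈ 780.852
  x_L = (0.189500·140 + 0.293000·380 + 0.487625·60 + 0.262125·310) / 0.23703125 = 248.38625 / 0.23703125 ≈ 1047.905
  x_A = (0.176500·140 + 0.235375·380 + 0.191500·60 + 0.406750·310) / 0.23703125 = 251.735 / 0.23703125 ≈ 1062.033

x_A = 1062.033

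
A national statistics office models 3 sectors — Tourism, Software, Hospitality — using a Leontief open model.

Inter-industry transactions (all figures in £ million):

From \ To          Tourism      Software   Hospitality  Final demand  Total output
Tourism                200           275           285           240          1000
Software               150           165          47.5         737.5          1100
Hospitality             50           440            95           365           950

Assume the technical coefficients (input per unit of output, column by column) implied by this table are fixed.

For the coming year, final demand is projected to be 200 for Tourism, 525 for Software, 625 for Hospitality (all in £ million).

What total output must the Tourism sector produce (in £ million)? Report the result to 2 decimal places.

x_1 = 936.78

Technical coefficients a_ij = z_ij / X_j:
  a_11 = 200/1000 = 0.20, a_21 = 150/1000 = 0.15, a_31 = 50/1000 = 0.05
  a_12 = 275/1100 = 0.25, a_22 = 165/1100 = 0.15, a_32 = 440/1100 = 0.40
  a_13 = 285/950 = 0.30, a_23 = 47.5/950 = 0.05, a_33 = 95/950 = 0.10
I − A =
  [   0.80    -0.25    -0.30]
  [  -0.15     0.85    -0.05]
  [  -0.05    -0.40     0.90]
Cofactors of I−A, C_ij = (−1)^(i+j)·(minor ij) (rows/columns in the sector order above):
  C_11 = (0.85)(0.90) − (-0.05)(-0.40) = 0.7450
  C_12 = −[(-0.15)(0.90) − (-0.05)(-0.05)] = 0.1375
  C_13 = (-0.15)(-0.40) − (0.85)(-0.05) = 0.1025
  C_21 = −[(-0.25)(0.90) − (-0.30)(-0.40)] = 0.3450
  C_22 = (0.80)(0.90) − (-0.30)(-0.05) = 0.7050
  C_23 = −[(0.80)(-0.40) − (-0.25)(-0.05)] = 0.3325
  C_31 = (-0.25)(-0.05) − (-0.30)(0.85) = 0.2675
  C_32 = −[(0.80)(-0.05) − (-0.30)(-0.15)] = 0.0850
  C_33 = (0.80)(0.85) − (-0.25)(-0.15) = 0.6425
det(I−A) = Σ_j (I−A)_1j·C_1j = (0.80)(0.7450) + (-0.25)(0.1375) + (-0.30)(0.1025) = 0.530875
adj(I−A) = Cᵀ =
  [ 0.7450   0.3450   0.2675]
  [ 0.1375   0.7050   0.0850]
  [ 0.1025   0.3325   0.6425]
(I − A)⁻¹ = adj(I−A) / det(I−A) ≈
  [   1.4033     0.6499     0.5039]
  [   0.2590     1.3280     0.1601]
  [   0.1931     0.6263     1.2103]
x = (I − A)⁻¹ d = adj(I−A)·d / det(I−A), with det(I−A) = 0.530875:
  x_1 = (0.7450·200 + 0.3450·525 + 0.2675·625) / 0.530875 = 497.3125 / 0.530875 ≈ 936.78
  x_2 = (0.1375·200 + 0.7050·525 + 0.0850·625) / 0.530875 = 450.75 / 0.530875 ≈ 849.07
  x_3 = (0.1025·200 + 0.3325·525 + 0.6425·625) / 0.530875 = 596.625 / 0.530875 ≈ 1123.85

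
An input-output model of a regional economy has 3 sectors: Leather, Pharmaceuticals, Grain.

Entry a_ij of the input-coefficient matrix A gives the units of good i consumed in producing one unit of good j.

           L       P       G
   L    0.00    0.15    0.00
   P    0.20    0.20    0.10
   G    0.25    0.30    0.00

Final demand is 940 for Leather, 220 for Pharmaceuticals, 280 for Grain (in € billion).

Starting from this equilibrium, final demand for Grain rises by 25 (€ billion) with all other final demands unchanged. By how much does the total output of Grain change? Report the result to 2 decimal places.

I − A =
  [   1.00    -0.15     0.00]
  [  -0.20     0.80    -0.10]
  [  -0.25    -0.30     1.00]
Cofactors of I−A, C_ij = (−1)^(i+j)·(minor ij) (rows/columns in the sector order above):
  C_11 = (0.80)(1.00) − (-0.10)(-0.30) = 0.7700
  C_12 = −[(-0.20)(1.00) − (-0.10)(-0.25)] = 0.2250
  C_13 = (-0.20)(-0.30) − (0.80)(-0.25) = 0.2600
  C_21 = −[(-0.15)(1.00) − (0.00)(-0.30)] = 0.1500
  C_22 = (1.00)(1.00) − (0.00)(-0.25) = 1.0000
  C_23 = −[(1.00)(-0.30) − (-0.15)(-0.25)] = 0.3375
  C_31 = (-0.15)(-0.10) − (0.00)(0.80) = 0.0150
  C_32 = −[(1.00)(-0.10) − (0.00)(-0.20)] = 0.1000
  C_33 = (1.00)(0.80) − (-0.15)(-0.20) = 0.7700
det(I−A) = Σ_j (I−A)_1j·C_1j = (1.00)(0.7700) + (-0.15)(0.2250) + (0.00)(0.2600) = 0.73625
adj(I−A) = Cᵀ =
  [ 0.7700   0.1500   0.0150]
  [ 0.2250   1.0000   0.1000]
  [ 0.2600   0.3375   0.7700]
(I − A)⁻¹ = adj(I−A) / det(I−A) ≈
  [   1.0458     0.2037     0.0204]
  [   0.3056     1.3582     0.1358]
  [   0.3531     0.4584     1.0458]
Δx = (I − A)⁻¹ Δd with Δd having +25 in the Grain component and 0 elsewhere.
So Δx_G = L_GG · (+25), where L_GG = adj(I−A)_GG / det(I−A) = 0.7700 / 0.73625.
Δx_G = 0.7700 × (+25) / 0.73625 = 19.25 / 0.73625 ≈ 26.15.

Δx_G = 26.15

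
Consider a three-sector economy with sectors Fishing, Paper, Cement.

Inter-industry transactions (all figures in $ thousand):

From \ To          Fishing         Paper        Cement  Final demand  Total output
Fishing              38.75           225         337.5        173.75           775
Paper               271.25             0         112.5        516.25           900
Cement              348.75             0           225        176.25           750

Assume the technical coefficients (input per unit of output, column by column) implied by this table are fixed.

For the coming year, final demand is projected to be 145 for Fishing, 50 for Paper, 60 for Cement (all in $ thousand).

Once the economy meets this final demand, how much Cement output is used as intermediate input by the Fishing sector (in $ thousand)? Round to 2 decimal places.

z_31 = 163.32

Technical coefficients a_ij = z_ij / X_j:
  a_11 = 38.75/775 = 0.05, a_21 = 271.25/775 = 0.35, a_31 = 348.75/775 = 0.45
  a_12 = 225/900 = 0.25, a_22 = 0/900 = 0.00, a_32 = 0/900 = 0.00
  a_13 = 337.5/750 = 0.45, a_23 = 112.5/750 = 0.15, a_33 = 225/750 = 0.30
I − A =
  [   0.95    -0.25    -0.45]
  [  -0.35     1.00    -0.15]
  [  -0.45     0.00     0.70]
Cofactors of I−A, C_ij = (−1)^(i+j)·(minor ij) (rows/columns in the sector order above):
  C_11 = (1.00)(0.70) − (-0.15)(0.00) = 0.7000
  C_12 = −[(-0.35)(0.70) − (-0.15)(-0.45)] = 0.3125
  C_13 = (-0.35)(0.00) − (1.00)(-0.45) = 0.4500
  C_21 = −[(-0.25)(0.70) − (-0.45)(0.00)] = 0.1750
  C_22 = (0.95)(0.70) − (-0.45)(-0.45) = 0.4625
  C_23 = −[(0.95)(0.00) − (-0.25)(-0.45)] = 0.1125
  C_31 = (-0.25)(-0.15) − (-0.45)(1.00) = 0.4875
  C_32 = −[(0.95)(-0.15) − (-0.45)(-0.35)] = 0.3000
  C_33 = (0.95)(1.00) − (-0.25)(-0.35) = 0.8625
det(I−A) = Σ_j (I−A)_1j·C_1j = (0.95)(0.7000) + (-0.25)(0.3125) + (-0.45)(0.4500) = 0.384375
adj(I−A) = Cᵀ =
  [ 0.7000   0.1750   0.4875]
  [ 0.3125   0.4625   0.3000]
  [ 0.4500   0.1125   0.8625]
(I − A)⁻¹ = adj(I−A) / det(I−A) ≈
  [   1.8211     0.4553     1.2683]
  [   0.8130     1.2033     0.7805]
  [   1.1707     0.2927     2.2439]
First solve x = (I − A)⁻¹ d = adj(I−A)·d / det(I−A); in particular x_1 = (0.7000·145 + 0.1750·50 + 0.4875·60) / 0.384375 = 139.50 / 0.384375 ≈ 362.9268.
Intermediate flow from 3 to 1: z_31 = a_31 · x_1 = 0.45 × 139.50 / 0.384375 = 62.775 / 0.384375 ≈ 163.32.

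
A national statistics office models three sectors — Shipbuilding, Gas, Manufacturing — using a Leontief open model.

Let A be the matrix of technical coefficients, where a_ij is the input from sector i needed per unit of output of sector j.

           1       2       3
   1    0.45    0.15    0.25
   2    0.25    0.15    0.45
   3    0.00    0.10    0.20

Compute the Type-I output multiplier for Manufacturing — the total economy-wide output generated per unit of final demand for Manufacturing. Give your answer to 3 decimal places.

m_3 = 3.259

I − A =
  [   0.55    -0.15    -0.25]
  [  -0.25     0.85    -0.45]
  [   0.00    -0.10     0.80]
Cofactors of I−A, C_ij = (−1)^(i+j)·(minor ij) (rows/columns in the sector order above):
  C_11 = (0.85)(0.80) − (-0.45)(-0.10) = 0.6350
  C_12 = −[(-0.25)(0.80) − (-0.45)(0.00)] = 0.2000
  C_13 = (-0.25)(-0.10) − (0.85)(0.00) = 0.0250
  C_21 = −[(-0.15)(0.80) − (-0.25)(-0.10)] = 0.1450
  C_22 = (0.55)(0.80) − (-0.25)(0.00) = 0.4400
  C_23 = −[(0.55)(-0.10) − (-0.15)(0.00)] = 0.0550
  C_31 = (-0.15)(-0.45) − (-0.25)(0.85) = 0.2800
  C_32 = −[(0.55)(-0.45) − (-0.25)(-0.25)] = 0.3100
  C_33 = (0.55)(0.85) − (-0.15)(-0.25) = 0.4300
det(I−A) = Σ_j (I−A)_1j·C_1j = (0.55)(0.6350) + (-0.15)(0.2000) + (-0.25)(0.0250) = 0.3130
adj(I−A) = Cᵀ =
  [ 0.6350   0.1450   0.2800]
  [ 0.2000   0.4400   0.3100]
  [ 0.0250   0.0550   0.4300]
(I − A)⁻¹ = adj(I−A) / det(I−A) ≈
  [   2.0288     0.4633     0.8946]
  [   0.6390     1.4058     0.9904]
  [   0.0799     0.1757     1.3738]
The output multiplier for sector j is the column-j sum of the Leontief inverse (I − A)⁻¹ = adj(I−A) / det(I−A).
Column 3 of adj(I−A): (0.2800, 0.3100, 0.4300); det(I−A) = 0.3130.
m_3 = (0.2800 + 0.3100 + 0.4300) / 0.3130 = 1.02 / 0.3130 ≈ 3.259.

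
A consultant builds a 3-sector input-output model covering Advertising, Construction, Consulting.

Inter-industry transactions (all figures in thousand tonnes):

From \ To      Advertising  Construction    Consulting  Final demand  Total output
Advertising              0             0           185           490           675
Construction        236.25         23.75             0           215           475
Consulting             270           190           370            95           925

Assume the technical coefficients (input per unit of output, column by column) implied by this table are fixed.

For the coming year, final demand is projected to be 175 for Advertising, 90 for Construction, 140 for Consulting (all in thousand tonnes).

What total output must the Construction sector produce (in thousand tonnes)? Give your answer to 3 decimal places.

x_2 = 200.322

Technical coefficients a_ij = z_ij / X_j:
  a_11 = 0/675 = 0.00, a_21 = 236.25/675 = 0.35, a_31 = 270/675 = 0.40
  a_12 = 0/475 = 0.00, a_22 = 23.75/475 = 0.05, a_32 = 190/475 = 0.40
  a_13 = 185/925 = 0.20, a_23 = 0/925 = 0.00, a_33 = 370/925 = 0.40
I − A =
  [   1.00     0.00    -0.20]
  [  -0.35     0.95     0.00]
  [  -0.40    -0.40     0.60]
Cofactors of I−A, C_ij = (−1)^(i+j)·(minor ij) (rows/columns in the sector order above):
  C_11 = (0.95)(0.60) − (0.00)(-0.40) = 0.5700
  C_12 = −[(-0.35)(0.60) − (0.00)(-0.40)] = 0.2100
  C_13 = (-0.35)(-0.40) − (0.95)(-0.40) = 0.5200
  C_21 = −[(0.00)(0.60) − (-0.20)(-0.40)] = 0.0800
  C_22 = (1.00)(0.60) − (-0.20)(-0.40) = 0.5200
  C_23 = −[(1.00)(-0.40) − (0.00)(-0.40)] = 0.4000
  C_31 = (0.00)(0.00) − (-0.20)(0.95) = 0.1900
  C_32 = −[(1.00)(0.00) − (-0.20)(-0.35)] = 0.0700
  C_33 = (1.00)(0.95) − (0.00)(-0.35) = 0.9500
det(I−A) = Σ_j (I−A)_1j·C_1j = (1.00)(0.5700) + (0.00)(0.2100) + (-0.20)(0.5200) = 0.4660
adj(I−A) = Cᵀ =
  [ 0.5700   0.0800   0.1900]
  [ 0.2100   0.5200   0.0700]
  [ 0.5200   0.4000   0.9500]
(I − A)⁻¹ = adj(I−A) / det(I−A) ≈
  [   1.2232     0.1717     0.4077]
  [   0.4506     1.1159     0.1502]
  [   1.1159     0.8584     2.0386]
x = (I − A)⁻¹ d = adj(I−A)·d / det(I−A), with det(I−A) = 0.4660:
  x_1 = (0.5700·175 + 0.0800·90 + 0.1900·140) / 0.4660 = 133.55 / 0.4660 ≈ 286.588
  x_2 = (0.2100·175 + 0.5200·90 + 0.0700·140) / 0.4660 = 93.35 / 0.4660 ≈ 200.322
  x_3 = (0.5200·175 + 0.4000·90 + 0.9500·140) / 0.4660 = 260.00 / 0.4660 ≈ 557.940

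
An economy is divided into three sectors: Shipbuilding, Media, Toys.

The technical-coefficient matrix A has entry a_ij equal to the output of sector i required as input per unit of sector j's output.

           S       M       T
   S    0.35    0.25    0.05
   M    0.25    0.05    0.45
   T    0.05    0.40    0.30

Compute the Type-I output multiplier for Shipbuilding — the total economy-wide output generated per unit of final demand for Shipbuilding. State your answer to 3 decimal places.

m_S = 3.211

I − A =
  [   0.65    -0.25    -0.05]
  [  -0.25     0.95    -0.45]
  [  -0.05    -0.40     0.70]
Cofactors of I−A, C_ij = (−1)^(i+j)·(minor ij) (rows/columns in the sector order above):
  C_11 = (0.95)(0.70) − (-0.45)(-0.40) = 0.4850
  C_12 = −[(-0.25)(0.70) − (-0.45)(-0.05)] = 0.1975
  C_13 = (-0.25)(-0.40) − (0.95)(-0.05) = 0.1475
  C_21 = −[(-0.25)(0.70) − (-0.05)(-0.40)] = 0.1950
  C_22 = (0.65)(0.70) − (-0.05)(-0.05) = 0.4525
  C_23 = −[(0.65)(-0.40) − (-0.25)(-0.05)] = 0.2725
  C_31 = (-0.25)(-0.45) − (-0.05)(0.95) = 0.1600
  C_32 = −[(0.65)(-0.45) − (-0.05)(-0.25)] = 0.3050
  C_33 = (0.65)(0.95) − (-0.25)(-0.25) = 0.5550
det(I−A) = Σ_j (I−A)_1j·C_1j = (0.65)(0.4850) + (-0.25)(0.1975) + (-0.05)(0.1475) = 0.2585
adj(I−A) = Cᵀ =
  [ 0.4850   0.1950   0.1600]
  [ 0.1975   0.4525   0.3050]
  [ 0.1475   0.2725   0.5550]
(I − A)⁻¹ = adj(I−A) / det(I−A) ≈
  [   1.8762     0.7544     0.6190]
  [   0.7640     1.7505     1.1799]
  [   0.5706     1.0542     2.1470]
The output multiplier for sector j is the column-j sum of the Leontief inverse (I − A)⁻¹ = adj(I−A) / det(I−A).
Column S of adj(I−A): (0.4850, 0.1975, 0.1475); det(I−A) = 0.2585.
m_S = (0.4850 + 0.1975 + 0.1475) / 0.2585 = 0.83 / 0.2585 ≈ 3.211.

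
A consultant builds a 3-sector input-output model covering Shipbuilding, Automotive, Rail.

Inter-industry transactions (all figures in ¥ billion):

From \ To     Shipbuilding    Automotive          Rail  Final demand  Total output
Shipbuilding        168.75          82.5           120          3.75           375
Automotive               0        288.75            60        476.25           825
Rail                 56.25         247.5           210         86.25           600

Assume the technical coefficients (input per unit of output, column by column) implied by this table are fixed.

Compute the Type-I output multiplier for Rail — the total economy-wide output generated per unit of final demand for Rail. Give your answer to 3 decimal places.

m_R = 2.835

Technical coefficients a_ij = z_ij / X_j:
  a_SS = 168.75/375 = 0.45, a_AS = 0/375 = 0.00, a_RS = 56.25/375 = 0.15
  a_SA = 82.5/825 = 0.10, a_AA = 288.75/825 = 0.35, a_RA = 247.5/825 = 0.30
  a_SR = 120/600 = 0.20, a_AR = 60/600 = 0.10, a_RR = 210/600 = 0.35
I − A =
  [   0.55    -0.10    -0.20]
  [   0.00     0.65    -0.10]
  [  -0.15    -0.30     0.65]
Cofactors of I−A, C_ij = (−1)^(i+j)·(minor ij) (rows/columns in the sector order above):
  C_11 = (0.65)(0.65) − (-0.10)(-0.30) = 0.3925
  C_12 = −[(0.00)(0.65) − (-0.10)(-0.15)] = 0.0150
  C_13 = (0.00)(-0.30) − (0.65)(-0.15) = 0.0975
  C_21 = −[(-0.10)(0.65) − (-0.20)(-0.30)] = 0.1250
  C_22 = (0.55)(0.65) − (-0.20)(-0.15) = 0.3275
  C_23 = −[(0.55)(-0.30) − (-0.10)(-0.15)] = 0.1800
  C_31 = (-0.10)(-0.10) − (-0.20)(0.65) = 0.1400
  C_32 = −[(0.55)(-0.10) − (-0.20)(0.00)] = 0.0550
  C_33 = (0.55)(0.65) − (-0.10)(0.00) = 0.3575
det(I−A) = Σ_j (I−A)_1j·C_1j = (0.55)(0.3925) + (-0.10)(0.0150) + (-0.20)(0.0975) = 0.194875
adj(I−A) = Cᵀ =
  [ 0.3925   0.1250   0.1400]
  [ 0.0150   0.3275   0.0550]
  [ 0.0975   0.1800   0.3575]
(I − A)⁻¹ = adj(I−A) / det(I−A) ≈
  [   2.0141     0.6414     0.7184]
  [   0.0770     1.6806     0.2822]
  [   0.5003     0.9237     1.8345]
The output multiplier for sector j is the column-j sum of the Leontief inverse (I − A)⁻¹ = adj(I−A) / det(I−A).
Column R of adj(I−A): (0.1400, 0.0550, 0.3575); det(I−A) = 0.194875.
m_R = (0.1400 + 0.0550 + 0.3575) / 0.194875 = 0.5525 / 0.194875 ≈ 2.835.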